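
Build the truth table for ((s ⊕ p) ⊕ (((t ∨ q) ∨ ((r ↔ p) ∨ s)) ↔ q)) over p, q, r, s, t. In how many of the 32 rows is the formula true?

p | q | r | s | t | φ
- | - | - | - | - | -
T | T | T | T | T | T
T | T | T | T | F | T
T | T | T | F | T | F
T | T | T | F | F | F
T | T | F | T | T | T
T | T | F | T | F | T
T | T | F | F | T | F
T | T | F | F | F | F
T | F | T | T | T | F
T | F | T | T | F | F
T | F | T | F | T | T
T | F | T | F | F | T
T | F | F | T | T | F
T | F | F | T | F | F
T | F | F | F | T | T
T | F | F | F | F | F
F | T | T | T | T | F
F | T | T | T | F | F
F | T | T | F | T | T
F | T | T | F | F | T
F | T | F | T | T | F
F | T | F | T | F | F
F | T | F | F | T | T
F | T | F | F | F | T
F | F | T | T | T | T
F | F | T | T | F | T
F | F | T | F | T | F
F | F | T | F | F | T
F | F | F | T | T | T
F | F | F | T | F | T
F | F | F | F | T | F
F | F | F | F | F | F
The formula is true on 16 of the 32 rows.

16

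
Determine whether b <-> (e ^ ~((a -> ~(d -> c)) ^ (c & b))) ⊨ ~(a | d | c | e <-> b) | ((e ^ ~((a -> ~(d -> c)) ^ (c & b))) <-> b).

yes

a | b | c | d | e | φ | ψ
- | - | - | - | - | - | -
F | F | F | F | F | T | T
F | F | F | F | T | F | T
F | F | F | T | F | T | T
F | F | F | T | T | F | T
F | F | T | F | F | T | T
F | F | T | F | T | F | T
F | F | T | T | F | T | T
F | F | T | T | T | F | T
F | T | F | F | F | F | T
F | T | F | F | T | T | T
F | T | F | T | F | F | F
F | T | F | T | T | T | T
F | T | T | F | F | T | T
F | T | T | F | T | F | F
F | T | T | T | F | T | T
F | T | T | T | T | F | F
T | F | F | F | F | F | T
T | F | F | F | T | T | T
T | F | F | T | F | T | T
T | F | F | T | T | F | T
T | F | T | F | F | F | T
T | F | T | F | T | T | T
T | F | T | T | F | F | T
T | F | T | T | T | T | T
T | T | F | F | F | T | T
T | T | F | F | T | F | F
T | T | F | T | F | F | F
T | T | F | T | T | T | T
T | T | T | F | F | F | F
T | T | T | F | T | T | T
T | T | T | T | F | F | F
T | T | T | T | T | T | T
In every row where φ is true, ψ is also true, so φ ⊨ ψ.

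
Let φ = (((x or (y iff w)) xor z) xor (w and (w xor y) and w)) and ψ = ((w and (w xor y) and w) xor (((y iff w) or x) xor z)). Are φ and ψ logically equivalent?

equivalent

x  y  z  w  |  φ  ψ
T  T  T  T  |  F  F
T  T  T  F  |  F  F
T  T  F  T  |  T  T
T  T  F  F  |  T  T
T  F  T  T  |  T  T
T  F  T  F  |  F  F
T  F  F  T  |  F  F
T  F  F  F  |  T  T
F  T  T  T  |  F  F
F  T  T  F  |  T  T
F  T  F  T  |  T  T
F  T  F  F  |  F  F
F  F  T  T  |  F  F
F  F  T  F  |  F  F
F  F  F  T  |  T  T
F  F  F  F  |  T  T
The columns for φ and ψ agree on every row, so they are logically equivalent.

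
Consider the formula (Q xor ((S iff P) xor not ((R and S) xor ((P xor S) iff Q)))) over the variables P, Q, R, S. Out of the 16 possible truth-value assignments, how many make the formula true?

12

P  Q  R  S  |  (S iff P)  (R and S)  (P xor S)  ((P xor S) iff Q)  φ
T  T  T  T  |      T          T          F              F          F
T  T  T  F  |      F          F          T              T          T
T  T  F  T  |      T          F          F              F          T
T  T  F  F  |      F          F          T              T          T
T  F  T  T  |      T          T          F              T          F
T  F  T  F  |      F          F          T              F          T
T  F  F  T  |      T          F          F              T          T
T  F  F  F  |      F          F          T              F          T
F  T  T  T  |      F          T          T              T          F
F  T  T  F  |      T          F          F              F          T
F  T  F  T  |      F          F          T              T          T
F  T  F  F  |      T          F          F              F          T
F  F  T  T  |      F          T          T              F          F
F  F  T  F  |      T          F          F              T          T
F  F  F  T  |      F          F          T              F          T
F  F  F  F  |      T          F          F              T          T
The formula is true on 12 of the 16 rows.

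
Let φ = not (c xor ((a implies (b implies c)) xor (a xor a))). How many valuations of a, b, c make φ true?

a | b | c | (b implies c) | (a implies (b implies c)) | (a xor a) | φ
- | - | - | ------------- | ------------------------- | --------- | -
0 | 0 | 0 |       1       |             1             |     0     | 0
0 | 0 | 1 |       1       |             1             |     0     | 1
0 | 1 | 0 |       0       |             1             |     0     | 0
0 | 1 | 1 |       1       |             1             |     0     | 1
1 | 0 | 0 |       1       |             1             |     0     | 0
1 | 0 | 1 |       1       |             1             |     0     | 1
1 | 1 | 0 |       0       |             0             |     0     | 1
1 | 1 | 1 |       1       |             1             |     0     | 1
The formula is true on 5 of the 8 rows.

5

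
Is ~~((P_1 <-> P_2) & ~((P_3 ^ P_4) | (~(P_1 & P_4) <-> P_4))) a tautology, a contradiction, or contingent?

contingent

 P_1  |  P_2  |  P_3  |  P_4  || (P_1 <-> P_2) | (P_3 ^ P_4) | (P_1 & P_4) | ~(P_1 & P_4) | (~(P_1 & P_4) <-> P_4) |   φ  
False | False | False | False ||      True     |    False    |    False    |     True     |         False          |  True
False | False | False |  True ||      True     |     True    |    False    |     True     |          True          | False
False | False |  True | False ||      True     |     True    |    False    |     True     |         False          | False
False | False |  True |  True ||      True     |    False    |    False    |     True     |          True          | False
False |  True | False | False ||     False     |    False    |    False    |     True     |         False          | False
False |  True | False |  True ||     False     |     True    |    False    |     True     |          True          | False
False |  True |  True | False ||     False     |     True    |    False    |     True     |         False          | False
False |  True |  True |  True ||     False     |    False    |    False    |     True     |          True          | False
 True | False | False | False ||     False     |    False    |    False    |     True     |         False          | False
 True | False | False |  True ||     False     |     True    |     True    |    False     |         False          | False
 True | False |  True | False ||     False     |     True    |    False    |     True     |         False          | False
 True | False |  True |  True ||     False     |    False    |     True    |    False     |         False          | False
 True |  True | False | False ||      True     |    False    |    False    |     True     |         False          |  True
 True |  True | False |  True ||      True     |     True    |     True    |    False     |         False          | False
 True |  True |  True | False ||      True     |     True    |    False    |     True     |         False          | False
 True |  True |  True |  True ||      True     |    False    |     True    |    False     |         False          |  True
3 of 16 rows are True, so the formula is contingent.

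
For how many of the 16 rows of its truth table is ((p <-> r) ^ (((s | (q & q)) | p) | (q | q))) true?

p  q  r  s     (p <-> r)  (q & q)  (s | (q & q))  ((s | (q & q)) | p)  (q | q)  φ
F  F  F  F         T         F           F                 F              F     T
F  F  F  T         T         F           T                 T              F     F
F  F  T  F         F         F           F                 F              F     F
F  F  T  T         F         F           T                 T              F     T
F  T  F  F         T         T           T                 T              T     F
F  T  F  T         T         T           T                 T              T     F
F  T  T  F         F         T           T                 T              T     T
F  T  T  T         F         T           T                 T              T     T
T  F  F  F         F         F           F                 T              F     T
T  F  F  T         F         F           T                 T              F     T
T  F  T  F         T         F           F                 T              F     F
T  F  T  T         T         F           T                 T              F     F
T  T  F  F         F         T           T                 T              T     T
T  T  F  T         F         T           T                 T              T     T
T  T  T  F         T         T           T                 T              T     F
T  T  T  T         T         T           T                 T              T     F
The formula is true on 8 of the 16 rows.

8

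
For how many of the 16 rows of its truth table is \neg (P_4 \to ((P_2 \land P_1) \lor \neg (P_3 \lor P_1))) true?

4

P_1  P_2  P_3  P_4  |  φ
 1    1    1    1   |  0
 1    1    1    0   |  0
 1    1    0    1   |  0
 1    1    0    0   |  0
 1    0    1    1   |  1
 1    0    1    0   |  0
 1    0    0    1   |  1
 1    0    0    0   |  0
 0    1    1    1   |  1
 0    1    1    0   |  0
 0    1    0    1   |  0
 0    1    0    0   |  0
 0    0    1    1   |  1
 0    0    1    0   |  0
 0    0    0    1   |  0
 0    0    0    0   |  0
The formula is true on 4 of the 16 rows.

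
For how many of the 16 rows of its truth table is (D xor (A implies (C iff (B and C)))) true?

8

A  B  C  D  |  φ
F  F  F  F  |  T
F  F  F  T  |  F
F  F  T  F  |  T
F  F  T  T  |  F
F  T  F  F  |  T
F  T  F  T  |  F
F  T  T  F  |  T
F  T  T  T  |  F
T  F  F  F  |  T
T  F  F  T  |  F
T  F  T  F  |  F
T  F  T  T  |  T
T  T  F  F  |  T
T  T  F  T  |  F
T  T  T  F  |  T
T  T  T  T  |  F
The formula is true on 8 of the 16 rows.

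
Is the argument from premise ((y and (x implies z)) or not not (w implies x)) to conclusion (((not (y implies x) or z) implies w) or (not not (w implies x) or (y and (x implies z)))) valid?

yes

x | y | z | w | φ | ψ
- | - | - | - | - | -
0 | 0 | 0 | 0 | 1 | 1
0 | 0 | 0 | 1 | 0 | 1
0 | 0 | 1 | 0 | 1 | 1
0 | 0 | 1 | 1 | 0 | 1
0 | 1 | 0 | 0 | 1 | 1
0 | 1 | 0 | 1 | 1 | 1
0 | 1 | 1 | 0 | 1 | 1
0 | 1 | 1 | 1 | 1 | 1
1 | 0 | 0 | 0 | 1 | 1
1 | 0 | 0 | 1 | 1 | 1
1 | 0 | 1 | 0 | 1 | 1
1 | 0 | 1 | 1 | 1 | 1
1 | 1 | 0 | 0 | 1 | 1
1 | 1 | 0 | 1 | 1 | 1
1 | 1 | 1 | 0 | 1 | 1
1 | 1 | 1 | 1 | 1 | 1
In every row where φ is true, ψ is also true, so φ ⊨ ψ.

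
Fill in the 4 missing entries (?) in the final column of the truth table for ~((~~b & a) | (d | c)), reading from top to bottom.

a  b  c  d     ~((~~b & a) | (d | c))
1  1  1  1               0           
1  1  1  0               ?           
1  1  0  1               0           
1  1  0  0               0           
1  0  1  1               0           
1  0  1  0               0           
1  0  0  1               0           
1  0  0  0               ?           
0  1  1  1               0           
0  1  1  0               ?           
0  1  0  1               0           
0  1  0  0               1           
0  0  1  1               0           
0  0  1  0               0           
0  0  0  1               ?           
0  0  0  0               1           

0, 1, 0, 0

Row a=1, b=1, c=1, d=0: (~~b & a) = 1, (d | c) = 1, ((~~b & a) | (d | c)) = 1, so ~((~~b & a) | (d | c)) = 0.
Row a=1, b=0, c=0, d=0: (~~b & a) = 0, (d | c) = 0, ((~~b & a) | (d | c)) = 0, so ~((~~b & a) | (d | c)) = 1.
Row a=0, b=1, c=1, d=0: (~~b & a) = 0, (d | c) = 1, ((~~b & a) | (d | c)) = 1, so ~((~~b & a) | (d | c)) = 0.
Row a=0, b=0, c=0, d=1: (~~b & a) = 0, (d | c) = 1, ((~~b & a) | (d | c)) = 1, so ~((~~b & a) | (d | c)) = 0.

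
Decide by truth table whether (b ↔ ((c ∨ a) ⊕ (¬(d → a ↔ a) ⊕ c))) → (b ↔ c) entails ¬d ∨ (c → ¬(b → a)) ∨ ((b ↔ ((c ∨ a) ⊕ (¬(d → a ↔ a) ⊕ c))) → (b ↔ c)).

yes

a | b | c | d || φ | ψ
F | F | F | F || T | T
F | F | F | T || T | T
F | F | T | F || T | T
F | F | T | T || F | F
F | T | F | F || F | T
F | T | F | T || T | T
F | T | T | F || T | T
F | T | T | T || T | T
T | F | F | F || T | T
T | F | F | T || T | T
T | F | T | F || F | T
T | F | T | T || F | F
T | T | F | F || F | T
T | T | F | T || F | T
T | T | T | F || T | T
T | T | T | T || T | T
In every row where φ is true, ψ is also true, so φ ⊨ ψ.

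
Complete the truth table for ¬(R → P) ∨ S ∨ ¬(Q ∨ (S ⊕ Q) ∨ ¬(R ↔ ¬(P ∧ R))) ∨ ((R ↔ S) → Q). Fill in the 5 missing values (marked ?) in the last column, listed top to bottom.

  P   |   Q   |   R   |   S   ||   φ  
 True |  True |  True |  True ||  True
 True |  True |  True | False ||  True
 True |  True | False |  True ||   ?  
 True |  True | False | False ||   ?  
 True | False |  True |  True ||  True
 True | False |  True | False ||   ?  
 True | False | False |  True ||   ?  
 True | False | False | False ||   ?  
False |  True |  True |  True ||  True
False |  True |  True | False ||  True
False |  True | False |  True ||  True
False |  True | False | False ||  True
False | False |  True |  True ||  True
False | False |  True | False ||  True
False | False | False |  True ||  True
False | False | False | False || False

Row P=True, Q=True, R=False, S=True: (¬(R → P) ∨ S) = True, ¬(Q ∨ (S ⊕ Q) ∨ ¬(R ↔ ¬(P ∧ R))) = False, ((R ↔ S) → Q) = True, so the formula = True.
Row P=True, Q=True, R=False, S=False: (¬(R → P) ∨ S) = False, ¬(Q ∨ (S ⊕ Q) ∨ ¬(R ↔ ¬(P ∧ R))) = False, ((R ↔ S) → Q) = True, so the formula = True.
Row P=True, Q=False, R=True, S=False: (¬(R → P) ∨ S) = False, ¬(Q ∨ (S ⊕ Q) ∨ ¬(R ↔ ¬(P ∧ R))) = False, ((R ↔ S) → Q) = True, so the formula = True.
Row P=True, Q=False, R=False, S=True: (¬(R → P) ∨ S) = True, ¬(Q ∨ (S ⊕ Q) ∨ ¬(R ↔ ¬(P ∧ R))) = False, ((R ↔ S) → Q) = True, so the formula = True.
Row P=True, Q=False, R=False, S=False: (¬(R → P) ∨ S) = False, ¬(Q ∨ (S ⊕ Q) ∨ ¬(R ↔ ¬(P ∧ R))) = False, ((R ↔ S) → Q) = False, so the formula = False.

True, True, True, True, False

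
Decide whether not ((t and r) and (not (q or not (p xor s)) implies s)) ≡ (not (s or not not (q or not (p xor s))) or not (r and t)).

equivalent

p  q  r  s  t  |  φ  ψ
T  T  T  T  T  |  F  F
T  T  T  T  F  |  T  T
T  T  T  F  T  |  F  F
T  T  T  F  F  |  T  T
T  T  F  T  T  |  T  T
T  T  F  T  F  |  T  T
T  T  F  F  T  |  T  T
T  T  F  F  F  |  T  T
T  F  T  T  T  |  F  F
T  F  T  T  F  |  T  T
T  F  T  F  T  |  T  T
T  F  T  F  F  |  T  T
T  F  F  T  T  |  T  T
T  F  F  T  F  |  T  T
T  F  F  F  T  |  T  T
T  F  F  F  F  |  T  T
F  T  T  T  T  |  F  F
F  T  T  T  F  |  T  T
F  T  T  F  T  |  F  F
F  T  T  F  F  |  T  T
F  T  F  T  T  |  T  T
F  T  F  T  F  |  T  T
F  T  F  F  T  |  T  T
F  T  F  F  F  |  T  T
F  F  T  T  T  |  F  F
F  F  T  T  F  |  T  T
F  F  T  F  T  |  F  F
F  F  T  F  F  |  T  T
F  F  F  T  T  |  T  T
F  F  F  T  F  |  T  T
F  F  F  F  T  |  T  T
F  F  F  F  F  |  T  T
The columns for φ and ψ agree on every row, so they are logically equivalent.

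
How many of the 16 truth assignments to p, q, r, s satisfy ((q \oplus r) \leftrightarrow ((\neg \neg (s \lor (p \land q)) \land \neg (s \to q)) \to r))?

  p   |   q   |   r   |   s   | (q \oplus r) | (p \land q) | (s \lor (p \land q)) | \neg (s \lor (p \land q)) | (s \to q) | \neg (s \to q) |   φ  
----- | ----- | ----- | ----- | ------------ | ----------- | -------------------- | ------------------------- | --------- | -------------- | -----
 True |  True |  True |  True |    False     |     True    |         True         |           False           |    True   |     False      | False
 True |  True |  True | False |    False     |     True    |         True         |           False           |    True   |     False      | False
 True |  True | False |  True |     True     |     True    |         True         |           False           |    True   |     False      |  True
 True |  True | False | False |     True     |     True    |         True         |           False           |    True   |     False      |  True
 True | False |  True |  True |     True     |    False    |         True         |           False           |   False   |      True      |  True
 True | False |  True | False |     True     |    False    |        False         |            True           |    True   |     False      |  True
 True | False | False |  True |    False     |    False    |         True         |           False           |   False   |      True      |  True
 True | False | False | False |    False     |    False    |        False         |            True           |    True   |     False      | False
False |  True |  True |  True |    False     |    False    |         True         |           False           |    True   |     False      | False
False |  True |  True | False |    False     |    False    |        False         |            True           |    True   |     False      | False
False |  True | False |  True |     True     |    False    |         True         |           False           |    True   |     False      |  True
False |  True | False | False |     True     |    False    |        False         |            True           |    True   |     False      |  True
False | False |  True |  True |     True     |    False    |         True         |           False           |   False   |      True      |  True
False | False |  True | False |     True     |    False    |        False         |            True           |    True   |     False      |  True
False | False | False |  True |    False     |    False    |         True         |           False           |   False   |      True      |  True
False | False | False | False |    False     |    False    |        False         |            True           |    True   |     False      | False
The formula is true on 10 of the 16 rows.

10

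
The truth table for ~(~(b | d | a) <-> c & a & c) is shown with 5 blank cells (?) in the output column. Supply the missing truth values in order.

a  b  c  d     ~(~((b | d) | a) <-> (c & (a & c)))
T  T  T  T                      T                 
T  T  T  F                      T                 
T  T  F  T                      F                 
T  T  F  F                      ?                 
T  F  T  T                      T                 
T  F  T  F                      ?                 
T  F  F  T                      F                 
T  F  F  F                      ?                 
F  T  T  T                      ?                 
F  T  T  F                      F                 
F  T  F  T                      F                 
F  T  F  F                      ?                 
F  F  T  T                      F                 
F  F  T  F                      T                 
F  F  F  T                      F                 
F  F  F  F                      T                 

Row a=T, b=T, c=F, d=F: ~(b | d | a) = F, (c & a & c) = F, (~(b | d | a) <-> c & a & c) = T, so ~(~((b | d) | a) <-> (c & (a & c))) = F.
Row a=T, b=F, c=T, d=F: ~(b | d | a) = F, (c & a & c) = T, (~(b | d | a) <-> c & a & c) = F, so ~(~((b | d) | a) <-> (c & (a & c))) = T.
Row a=T, b=F, c=F, d=F: ~(b | d | a) = F, (c & a & c) = F, (~(b | d | a) <-> c & a & c) = T, so ~(~((b | d) | a) <-> (c & (a & c))) = F.
Row a=F, b=T, c=T, d=T: ~(b | d | a) = F, (c & a & c) = F, (~(b | d | a) <-> c & a & c) = T, so ~(~((b | d) | a) <-> (c & (a & c))) = F.
Row a=F, b=T, c=F, d=F: ~(b | d | a) = F, (c & a & c) = F, (~(b | d | a) <-> c & a & c) = T, so ~(~((b | d) | a) <-> (c & (a & c))) = F.

F, T, F, F, F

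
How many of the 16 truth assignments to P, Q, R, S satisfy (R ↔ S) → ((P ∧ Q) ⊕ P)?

10

P | Q | R | S || ((R ↔ S) → ((P ∧ Q) ⊕ P))
T | T | T | T ||             F            
T | T | T | F ||             T            
T | T | F | T ||             T            
T | T | F | F ||             F            
T | F | T | T ||             T            
T | F | T | F ||             T            
T | F | F | T ||             T            
T | F | F | F ||             T            
F | T | T | T ||             F            
F | T | T | F ||             T            
F | T | F | T ||             T            
F | T | F | F ||             F            
F | F | T | T ||             F            
F | F | T | F ||             T            
F | F | F | T ||             T            
F | F | F | F ||             F            
The formula is true on 10 of the 16 rows.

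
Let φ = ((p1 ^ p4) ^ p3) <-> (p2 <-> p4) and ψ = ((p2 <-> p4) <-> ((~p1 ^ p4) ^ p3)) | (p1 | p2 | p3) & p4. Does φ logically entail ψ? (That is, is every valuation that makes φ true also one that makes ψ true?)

p1 | p2 | p3 | p4 | φ | ψ
-- | -- | -- | -- | - | -
T  | T  | T  | T  | T | T
T  | T  | T  | F  | T | F
T  | T  | F  | T  | F | T
T  | T  | F  | F  | F | T
T  | F  | T  | T  | F | T
T  | F  | T  | F  | F | T
T  | F  | F  | T  | T | T
T  | F  | F  | F  | T | F
F  | T  | T  | T  | F | T
F  | T  | T  | F  | F | T
F  | T  | F  | T  | T | T
F  | T  | F  | F  | T | F
F  | F  | T  | T  | T | T
F  | F  | T  | F  | T | F
F  | F  | F  | T  | F | T
F  | F  | F  | F  | F | T
At p1=T, p2=T, p3=T, p4=F we have φ true but ψ false, so φ does not entail ψ.

no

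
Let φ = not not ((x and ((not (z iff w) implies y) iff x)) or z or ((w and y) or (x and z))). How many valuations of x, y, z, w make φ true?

12

x | y | z | w | (z iff w) | not (z iff w) | (not (z iff w) implies y) | (w and y) | (x and z) | ((w and y) or (x and z)) | φ
- | - | - | - | --------- | ------------- | ------------------------- | --------- | --------- | ------------------------ | -
F | F | F | F |     T     |       F       |             T             |     F     |     F     |            F             | F
F | F | F | T |     F     |       T       |             F             |     F     |     F     |            F             | F
F | F | T | F |     F     |       T       |             F             |     F     |     F     |            F             | T
F | F | T | T |     T     |       F       |             T             |     F     |     F     |            F             | T
F | T | F | F |     T     |       F       |             T             |     F     |     F     |            F             | F
F | T | F | T |     F     |       T       |             T             |     T     |     F     |            T             | T
F | T | T | F |     F     |       T       |             T             |     F     |     F     |            F             | T
F | T | T | T |     T     |       F       |             T             |     T     |     F     |            T             | T
T | F | F | F |     T     |       F       |             T             |     F     |     F     |            F             | T
T | F | F | T |     F     |       T       |             F             |     F     |     F     |            F             | F
T | F | T | F |     F     |       T       |             F             |     F     |     T     |            T             | T
T | F | T | T |     T     |       F       |             T             |     F     |     T     |            T             | T
T | T | F | F |     T     |       F       |             T             |     F     |     F     |            F             | T
T | T | F | T |     F     |       T       |             T             |     T     |     F     |            T             | T
T | T | T | F |     F     |       T       |             T             |     F     |     T     |            T             | T
T | T | T | T |     T     |       F       |             T             |     T     |     T     |            T             | T
The formula is true on 12 of the 16 rows.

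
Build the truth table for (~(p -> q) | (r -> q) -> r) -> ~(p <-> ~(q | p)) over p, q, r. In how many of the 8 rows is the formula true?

7

p  q  r  |  φ
F  F  F  |  T
F  F  T  |  T
F  T  F  |  T
F  T  T  |  F
T  F  F  |  T
T  F  T  |  T
T  T  F  |  T
T  T  T  |  T
The formula is true on 7 of the 8 rows.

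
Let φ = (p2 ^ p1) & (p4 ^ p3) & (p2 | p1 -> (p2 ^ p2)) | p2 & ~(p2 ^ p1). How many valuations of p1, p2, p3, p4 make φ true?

p1  p2  p3  p4     (p2 ^ p1)  (p4 ^ p3)  ((p2 ^ p1) & (p4 ^ p3))  (p2 | p1)  (p2 ^ p2)  ((p2 | p1) -> (p2 ^ p2))  ~(p2 ^ p1)  (p2 & ~(p2 ^ p1))  φ
T   T   T   T          F          F                 F                 T          F                 F                  T               T          T
T   T   T   F          F          T                 F                 T          F                 F                  T               T          T
T   T   F   T          F          T                 F                 T          F                 F                  T               T          T
T   T   F   F          F          F                 F                 T          F                 F                  T               T          T
T   F   T   T          T          F                 F                 T          F                 F                  F               F          F
T   F   T   F          T          T                 T                 T          F                 F                  F               F          F
T   F   F   T          T          T                 T                 T          F                 F                  F               F          F
T   F   F   F          T          F                 F                 T          F                 F                  F               F          F
F   T   T   T          T          F                 F                 T          F                 F                  F               F          F
F   T   T   F          T          T                 T                 T          F                 F                  F               F          F
F   T   F   T          T          T                 T                 T          F                 F                  F               F          F
F   T   F   F          T          F                 F                 T          F                 F                  F               F          F
F   F   T   T          F          F                 F                 F          F                 T                  T               F          F
F   F   T   F          F          T                 F                 F          F                 T                  T               F          F
F   F   F   T          F          T                 F                 F          F                 T                  T               F          F
F   F   F   F          F          F                 F                 F          F                 T                  T               F          F
The formula is true on 4 of the 16 rows.

4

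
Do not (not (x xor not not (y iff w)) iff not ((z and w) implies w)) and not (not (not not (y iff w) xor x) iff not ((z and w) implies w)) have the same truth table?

x | y | z | w || φ | ψ
0 | 0 | 0 | 0 || 0 | 0
0 | 0 | 0 | 1 || 1 | 1
0 | 0 | 1 | 0 || 0 | 0
0 | 0 | 1 | 1 || 1 | 1
0 | 1 | 0 | 0 || 1 | 1
0 | 1 | 0 | 1 || 0 | 0
0 | 1 | 1 | 0 || 1 | 1
0 | 1 | 1 | 1 || 0 | 0
1 | 0 | 0 | 0 || 1 | 1
1 | 0 | 0 | 1 || 0 | 0
1 | 0 | 1 | 0 || 1 | 1
1 | 0 | 1 | 1 || 0 | 0
1 | 1 | 0 | 0 || 0 | 0
1 | 1 | 0 | 1 || 1 | 1
1 | 1 | 1 | 0 || 0 | 0
1 | 1 | 1 | 1 || 1 | 1
The columns for φ and ψ agree on every row, so they are logically equivalent.

equivalent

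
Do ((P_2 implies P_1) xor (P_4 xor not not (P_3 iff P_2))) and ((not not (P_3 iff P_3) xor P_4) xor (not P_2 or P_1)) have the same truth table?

P_1 | P_2 | P_3 | P_4 || φ | ψ
 F  |  F  |  F  |  F  || F | F
 F  |  F  |  F  |  T  || T | T
 F  |  F  |  T  |  F  || T | F
 F  |  F  |  T  |  T  || F | T
 F  |  T  |  F  |  F  || F | T
 F  |  T  |  F  |  T  || T | F
 F  |  T  |  T  |  F  || T | T
 F  |  T  |  T  |  T  || F | F
 T  |  F  |  F  |  F  || F | F
 T  |  F  |  F  |  T  || T | T
 T  |  F  |  T  |  F  || T | F
 T  |  F  |  T  |  T  || F | T
 T  |  T  |  F  |  F  || T | F
 T  |  T  |  F  |  T  || F | T
 T  |  T  |  T  |  F  || F | F
 T  |  T  |  T  |  T  || T | T
The columns differ at P_1=F, P_2=F, P_3=T, P_4=F (φ=T, ψ=F), so they are not equivalent.

not equivalent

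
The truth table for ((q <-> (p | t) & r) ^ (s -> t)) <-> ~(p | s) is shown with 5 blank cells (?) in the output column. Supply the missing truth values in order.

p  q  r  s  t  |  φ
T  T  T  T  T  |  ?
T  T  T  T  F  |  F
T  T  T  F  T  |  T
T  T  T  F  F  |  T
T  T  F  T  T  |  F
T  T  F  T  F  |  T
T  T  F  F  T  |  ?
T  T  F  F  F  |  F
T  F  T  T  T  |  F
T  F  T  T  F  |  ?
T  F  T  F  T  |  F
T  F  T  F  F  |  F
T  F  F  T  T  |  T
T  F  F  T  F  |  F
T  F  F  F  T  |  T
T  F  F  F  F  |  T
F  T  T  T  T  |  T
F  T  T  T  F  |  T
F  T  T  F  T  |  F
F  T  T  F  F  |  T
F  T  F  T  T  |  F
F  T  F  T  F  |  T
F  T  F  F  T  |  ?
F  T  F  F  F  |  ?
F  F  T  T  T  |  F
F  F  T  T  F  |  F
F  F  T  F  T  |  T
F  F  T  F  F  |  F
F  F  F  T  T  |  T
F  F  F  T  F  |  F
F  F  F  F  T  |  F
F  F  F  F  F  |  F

T, F, T, T, T

Row p=T, q=T, r=T, s=T, t=T: ((q <-> (p | t) & r) ^ (s -> t)) = F, ~(p | s) = F, so the formula = T.
Row p=T, q=T, r=F, s=F, t=T: ((q <-> (p | t) & r) ^ (s -> t)) = T, ~(p | s) = F, so the formula = F.
Row p=T, q=F, r=T, s=T, t=F: ((q <-> (p | t) & r) ^ (s -> t)) = F, ~(p | s) = F, so the formula = T.
Row p=F, q=T, r=F, s=F, t=T: ((q <-> (p | t) & r) ^ (s -> t)) = T, ~(p | s) = T, so the formula = T.
Row p=F, q=T, r=F, s=F, t=F: ((q <-> (p | t) & r) ^ (s -> t)) = T, ~(p | s) = T, so the formula = T.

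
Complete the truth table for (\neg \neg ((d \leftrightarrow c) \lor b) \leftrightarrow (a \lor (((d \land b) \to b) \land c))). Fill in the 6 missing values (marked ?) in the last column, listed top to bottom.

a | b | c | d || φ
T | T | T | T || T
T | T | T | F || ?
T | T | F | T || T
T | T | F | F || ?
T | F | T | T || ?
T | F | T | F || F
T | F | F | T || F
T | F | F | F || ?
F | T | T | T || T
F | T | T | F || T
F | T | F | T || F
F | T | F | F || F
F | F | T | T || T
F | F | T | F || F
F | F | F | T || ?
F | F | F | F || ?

Row a=T, b=T, c=T, d=F: \neg \neg ((d \leftrightarrow c) \lor b) = T, (a \lor (((d \land b) \to b) \land c)) = T, so the formula = T.
Row a=T, b=T, c=F, d=F: \neg \neg ((d \leftrightarrow c) \lor b) = T, (a \lor (((d \land b) \to b) \land c)) = T, so the formula = T.
Row a=T, b=F, c=T, d=T: \neg \neg ((d \leftrightarrow c) \lor b) = T, (a \lor (((d \land b) \to b) \land c)) = T, so the formula = T.
Row a=T, b=F, c=F, d=F: \neg \neg ((d \leftrightarrow c) \lor b) = T, (a \lor (((d \land b) \to b) \land c)) = T, so the formula = T.
Row a=F, b=F, c=F, d=T: \neg \neg ((d \leftrightarrow c) \lor b) = F, (a \lor (((d \land b) \to b) \land c)) = F, so the formula = T.
Row a=F, b=F, c=F, d=F: \neg \neg ((d \leftrightarrow c) \lor b) = T, (a \lor (((d \land b) \to b) \land c)) = F, so the formula = F.

T, T, T, T, T, F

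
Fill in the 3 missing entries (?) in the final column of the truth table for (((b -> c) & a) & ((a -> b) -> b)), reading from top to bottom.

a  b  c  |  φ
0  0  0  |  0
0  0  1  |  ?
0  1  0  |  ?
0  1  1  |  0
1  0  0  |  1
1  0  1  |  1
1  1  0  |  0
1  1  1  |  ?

Row a=0, b=0, c=1: ((b -> c) & a) = 0, ((a -> b) -> b) = 0, so the formula = 0.
Row a=0, b=1, c=0: ((b -> c) & a) = 0, ((a -> b) -> b) = 1, so the formula = 0.
Row a=1, b=1, c=1: ((b -> c) & a) = 1, ((a -> b) -> b) = 1, so the formula = 1.

0, 0, 1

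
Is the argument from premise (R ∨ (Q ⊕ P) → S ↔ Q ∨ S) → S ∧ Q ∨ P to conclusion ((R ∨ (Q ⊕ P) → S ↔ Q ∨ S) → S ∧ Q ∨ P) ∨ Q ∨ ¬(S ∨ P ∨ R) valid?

yes

  P   |   Q   |   R   |   S   ||   φ   |   ψ  
 True |  True |  True |  True ||  True |  True
 True |  True |  True | False ||  True |  True
 True |  True | False |  True ||  True |  True
 True |  True | False | False ||  True |  True
 True | False |  True |  True ||  True |  True
 True | False |  True | False ||  True |  True
 True | False | False |  True ||  True |  True
 True | False | False | False ||  True |  True
False |  True |  True |  True ||  True |  True
False |  True |  True | False ||  True |  True
False |  True | False |  True ||  True |  True
False |  True | False | False ||  True |  True
False | False |  True |  True || False | False
False | False |  True | False || False | False
False | False | False |  True || False | False
False | False | False | False ||  True |  True
In every row where φ is true, ψ is also true, so φ ⊨ ψ.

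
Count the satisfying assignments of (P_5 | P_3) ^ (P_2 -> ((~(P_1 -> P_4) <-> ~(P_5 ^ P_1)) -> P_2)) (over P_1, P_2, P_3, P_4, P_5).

P_1 | P_2 | P_3 | P_4 | P_5 || φ
 T  |  T  |  T  |  T  |  T  || F
 T  |  T  |  T  |  T  |  F  || F
 T  |  T  |  T  |  F  |  T  || F
 T  |  T  |  T  |  F  |  F  || F
 T  |  T  |  F  |  T  |  T  || F
 T  |  T  |  F  |  T  |  F  || T
 T  |  T  |  F  |  F  |  T  || F
 T  |  T  |  F  |  F  |  F  || T
 T  |  F  |  T  |  T  |  T  || F
 T  |  F  |  T  |  T  |  F  || F
 T  |  F  |  T  |  F  |  T  || F
 T  |  F  |  T  |  F  |  F  || F
 T  |  F  |  F  |  T  |  T  || F
 T  |  F  |  F  |  T  |  F  || T
 T  |  F  |  F  |  F  |  T  || F
 T  |  F  |  F  |  F  |  F  || T
 F  |  T  |  T  |  T  |  T  || F
 F  |  T  |  T  |  T  |  F  || F
 F  |  T  |  T  |  F  |  T  || F
 F  |  T  |  T  |  F  |  F  || F
 F  |  T  |  F  |  T  |  T  || F
 F  |  T  |  F  |  T  |  F  || T
 F  |  T  |  F  |  F  |  T  || F
 F  |  T  |  F  |  F  |  F  || T
 F  |  F  |  T  |  T  |  T  || F
 F  |  F  |  T  |  T  |  F  || F
 F  |  F  |  T  |  F  |  T  || F
 F  |  F  |  T  |  F  |  F  || F
 F  |  F  |  F  |  T  |  T  || F
 F  |  F  |  F  |  T  |  F  || T
 F  |  F  |  F  |  F  |  T  || F
 F  |  F  |  F  |  F  |  F  || T
The formula is true on 8 of the 32 rows.

8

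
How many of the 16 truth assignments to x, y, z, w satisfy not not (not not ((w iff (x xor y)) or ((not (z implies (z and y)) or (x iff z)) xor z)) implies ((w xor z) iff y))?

x | y | z | w | (x xor y) | (w iff (x xor y)) | (z and y) | (z implies (z and y)) | not (z implies (z and y)) | (x iff z) | (w xor z) | ((w xor z) iff y) | φ
- | - | - | - | --------- | ----------------- | --------- | --------------------- | ------------------------- | --------- | --------- | ----------------- | -
F | F | F | F |     F     |         T         |     F     |           T           |             F             |     T     |     F     |         T         | T
F | F | F | T |     F     |         F         |     F     |           T           |             F             |     T     |     T     |         F         | F
F | F | T | F |     F     |         T         |     F     |           F           |             T             |     F     |     T     |         F         | F
F | F | T | T |     F     |         F         |     F     |           F           |             T             |     F     |     F     |         T         | T
F | T | F | F |     T     |         F         |     F     |           T           |             F             |     T     |     F     |         F         | F
F | T | F | T |     T     |         T         |     F     |           T           |             F             |     T     |     T     |         T         | T
F | T | T | F |     T     |         F         |     T     |           T           |             F             |     F     |     T     |         T         | T
F | T | T | T |     T     |         T         |     T     |           T           |             F             |     F     |     F     |         F         | F
T | F | F | F |     T     |         F         |     F     |           T           |             F             |     F     |     F     |         T         | T
T | F | F | T |     T     |         T         |     F     |           T           |             F             |     F     |     T     |         F         | F
T | F | T | F |     T     |         F         |     F     |           F           |             T             |     T     |     T     |         F         | T
T | F | T | T |     T     |         T         |     F     |           F           |             T             |     T     |     F     |         T         | T
T | T | F | F |     F     |         T         |     F     |           T           |             F             |     F     |     F     |         F         | F
T | T | F | T |     F     |         F         |     F     |           T           |             F             |     F     |     T     |         T         | T
T | T | T | F |     F     |         T         |     T     |           T           |             F             |     T     |     T     |         T         | T
T | T | T | T |     F     |         F         |     T     |           T           |             F             |     T     |     F     |         F         | T
The formula is true on 10 of the 16 rows.

10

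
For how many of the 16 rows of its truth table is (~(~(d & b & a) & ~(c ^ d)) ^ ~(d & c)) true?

a  b  c  d  |  (d & b & a)  ~(d & b & a)  (c ^ d)  ~(c ^ d)  (~(d & b & a) & ~(c ^ d))  ~(~(d & b & a) & ~(c ^ d))  (d & c)  ~(d & c)  φ
F  F  F  F  |       F            T           F        T                  T                          F                  F        T      T
F  F  F  T  |       F            T           T        F                  F                          T                  F        T      F
F  F  T  F  |       F            T           T        F                  F                          T                  F        T      F
F  F  T  T  |       F            T           F        T                  T                          F                  T        F      F
F  T  F  F  |       F            T           F        T                  T                          F                  F        T      T
F  T  F  T  |       F            T           T        F                  F                          T                  F        T      F
F  T  T  F  |       F            T           T        F                  F                          T                  F        T      F
F  T  T  T  |       F            T           F        T                  T                          F                  T        F      F
T  F  F  F  |       F            T           F        T                  T                          F                  F        T      T
T  F  F  T  |       F            T           T        F                  F                          T                  F        T      F
T  F  T  F  |       F            T           T        F                  F                          T                  F        T      F
T  F  T  T  |       F            T           F        T                  T                          F                  T        F      F
T  T  F  F  |       F            T           F        T                  T                          F                  F        T      T
T  T  F  T  |       T            F           T        F                  F                          T                  F        T      F
T  T  T  F  |       F            T           T        F                  F                          T                  F        T      F
T  T  T  T  |       T            F           F        T                  F                          T                  T        F      T
The formula is true on 5 of the 16 rows.

5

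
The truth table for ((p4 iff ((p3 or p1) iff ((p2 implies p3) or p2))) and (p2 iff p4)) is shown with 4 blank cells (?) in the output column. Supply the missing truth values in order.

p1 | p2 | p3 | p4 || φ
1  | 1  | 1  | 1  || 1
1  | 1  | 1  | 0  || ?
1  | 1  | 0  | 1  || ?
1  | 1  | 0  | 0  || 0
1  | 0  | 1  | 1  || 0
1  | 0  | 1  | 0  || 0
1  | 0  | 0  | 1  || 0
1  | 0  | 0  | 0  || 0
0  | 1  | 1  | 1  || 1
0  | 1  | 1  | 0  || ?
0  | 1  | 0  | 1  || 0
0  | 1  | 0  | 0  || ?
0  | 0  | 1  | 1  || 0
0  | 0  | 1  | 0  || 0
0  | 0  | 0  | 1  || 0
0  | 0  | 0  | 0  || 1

Row p1=1, p2=1, p3=1, p4=0: (p4 iff ((p3 or p1) iff ((p2 implies p3) or p2))) = 0, (p2 iff p4) = 0, so the formula = 0.
Row p1=1, p2=1, p3=0, p4=1: (p4 iff ((p3 or p1) iff ((p2 implies p3) or p2))) = 1, (p2 iff p4) = 1, so the formula = 1.
Row p1=0, p2=1, p3=1, p4=0: (p4 iff ((p3 or p1) iff ((p2 implies p3) or p2))) = 0, (p2 iff p4) = 0, so the formula = 0.
Row p1=0, p2=1, p3=0, p4=0: (p4 iff ((p3 or p1) iff ((p2 implies p3) or p2))) = 1, (p2 iff p4) = 0, so the formula = 0.

0, 1, 0, 0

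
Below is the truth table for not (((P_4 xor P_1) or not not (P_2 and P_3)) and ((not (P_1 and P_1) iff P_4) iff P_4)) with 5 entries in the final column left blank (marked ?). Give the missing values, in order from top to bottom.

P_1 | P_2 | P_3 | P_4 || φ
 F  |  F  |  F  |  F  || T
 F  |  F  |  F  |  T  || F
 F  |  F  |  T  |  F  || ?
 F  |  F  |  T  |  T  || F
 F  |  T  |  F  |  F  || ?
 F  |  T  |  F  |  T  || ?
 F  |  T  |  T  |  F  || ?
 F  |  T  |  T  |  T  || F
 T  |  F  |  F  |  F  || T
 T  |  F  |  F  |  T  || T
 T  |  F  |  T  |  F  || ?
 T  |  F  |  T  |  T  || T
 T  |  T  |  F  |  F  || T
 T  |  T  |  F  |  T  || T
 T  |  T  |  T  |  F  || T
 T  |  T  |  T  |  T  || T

T, T, F, F, T

Row P_1=F, P_2=F, P_3=T, P_4=F: ((P_4 xor P_1) or not not (P_2 and P_3)) = F, ((not (P_1 and P_1) iff P_4) iff P_4) = T, (((P_4 xor P_1) or not not (P_2 and P_3)) and ((not (P_1 and P_1) iff P_4) iff P_4)) = F, so the formula = T.
Row P_1=F, P_2=T, P_3=F, P_4=F: ((P_4 xor P_1) or not not (P_2 and P_3)) = F, ((not (P_1 and P_1) iff P_4) iff P_4) = T, (((P_4 xor P_1) or not not (P_2 and P_3)) and ((not (P_1 and P_1) iff P_4) iff P_4)) = F, so the formula = T.
Row P_1=F, P_2=T, P_3=F, P_4=T: ((P_4 xor P_1) or not not (P_2 and P_3)) = T, ((not (P_1 and P_1) iff P_4) iff P_4) = T, (((P_4 xor P_1) or not not (P_2 and P_3)) and ((not (P_1 and P_1) iff P_4) iff P_4)) = T, so the formula = F.
Row P_1=F, P_2=T, P_3=T, P_4=F: ((P_4 xor P_1) or not not (P_2 and P_3)) = T, ((not (P_1 and P_1) iff P_4) iff P_4) = T, (((P_4 xor P_1) or not not (P_2 and P_3)) and ((not (P_1 and P_1) iff P_4) iff P_4)) = T, so the formula = F.
Row P_1=T, P_2=F, P_3=T, P_4=F: ((P_4 xor P_1) or not not (P_2 and P_3)) = T, ((not (P_1 and P_1) iff P_4) iff P_4) = F, (((P_4 xor P_1) or not not (P_2 and P_3)) and ((not (P_1 and P_1) iff P_4) iff P_4)) = F, so the formula = T.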